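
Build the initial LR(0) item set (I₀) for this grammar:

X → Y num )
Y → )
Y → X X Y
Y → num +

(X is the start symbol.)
{ [X → . Y num )], [X' → . X], [Y → . )], [Y → . X X Y], [Y → . num +] }

First, augment the grammar with X' → X
I₀ = CLOSURE({ [X' → . X] }):
  [X' → . X] has the dot before X: add [X → . Y num )]
  [X → . Y num )] has the dot before Y: add [Y → . )], [Y → . X X Y], [Y → . num +]
No further items can be added.

I₀ = { [X → . Y num )], [X' → . X], [Y → . )], [Y → . X X Y], [Y → . num +] }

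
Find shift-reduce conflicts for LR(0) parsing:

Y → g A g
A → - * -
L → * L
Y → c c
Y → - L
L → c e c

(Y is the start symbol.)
A shift-reduce conflict occurs when an LR(0) state has both:
  - a complete (reduce) item [A → α .] (dot at the end), and
  - a shift item [B → β . c γ] (dot before a terminal).

Augment with Y' → Y and build the canonical LR(0) collection (I0 = CLOSURE({[Y' → . Y]}), then GOTO on every symbol after a dot until no new states appear). It has 17 states:
  I0: { [Y → . - L], [Y → . c c], [Y → . g A g], [Y' → . Y] }  — shift
  I1: { [L → . * L], [L → . c e c], [Y → - . L] }  — shift
  I2: { [Y' → Y .] }  — accept
  I3: { [Y → c . c] }  — shift
  I4: { [A → . - * -], [Y → g . A g] }  — shift
  I5: { [A → - . * -] }  — shift
  I6: { [Y → g A . g] }  — shift
  I7: { [Y → g A g .] }  — reduce
  I8: { [A → - * . -] }  — shift
  I9: { [A → - * - .] }  — reduce
  I10: { [Y → c c .] }  — reduce
  I11: { [L → * . L], [L → . * L], [L → . c e c] }  — shift
  I12: { [Y → - L .] }  — reduce
  I13: { [L → c . e c] }  — shift
  I14: { [L → c e . c] }  — shift
  I15: { [L → c e c .] }  — reduce
  I16: { [L → * L .] }  — reduce

No state contains both a complete item and a shift item.

Answer: No shift-reduce conflicts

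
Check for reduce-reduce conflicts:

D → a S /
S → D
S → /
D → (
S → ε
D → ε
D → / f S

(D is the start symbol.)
A reduce-reduce conflict occurs when an LR(0) state has two complete items [A → α .] and [B → β .] — both call for a reduction, and with no lookahead the parser cannot choose between them.

Augment with D' → D and build the canonical LR(0) collection (I0 = CLOSURE({[D' → . D]}), then GOTO on every symbol after a dot until no new states appear). It has 11 states:
  I0: { [D → . (], [D → . / f S], [D → . a S /], [D → .], [D' → . D] }  — shift, reduce
  I1: { [D → ( .] }  — reduce
  I2: { [D → / . f S] }  — shift
  I3: { [D' → D .] }  — accept
  I4: { [D → . (], [D → . / f S], [D → . a S /], [D → .], [D → a . S /], [S → . /], [S → . D], [S → .] }  — shift, 2 reduces
  I5: { [D → / . f S], [S → / .] }  — shift, reduce
  I6: { [S → D .] }  — reduce
  I7: { [D → a S . /] }  — shift
  I8: { [D → a S / .] }  — reduce
  I9: { [D → . (], [D → . / f S], [D → . a S /], [D → .], [D → / f . S], [S → . /], [S → . D], [S → .] }  — shift, 2 reduces
  I10: { [D → / f S .] }  — reduce

I4 contains complete items [D → .], [S → .] — reduce-reduce conflict.
I9 contains complete items [D → .], [S → .] — reduce-reduce conflict.

Answer: Yes — I4: [D → .] vs [S → .]; I9: [D → .] vs [S → .]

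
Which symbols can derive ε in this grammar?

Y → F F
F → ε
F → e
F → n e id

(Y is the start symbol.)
{ 'F', 'Y' }

ε-productions: F → ε
So F is immediately nullable.
Y → F F: every symbol on the right is nullable, so Y is nullable too.
Every non-terminal is now nullable.
Nullable = { 'F', 'Y' }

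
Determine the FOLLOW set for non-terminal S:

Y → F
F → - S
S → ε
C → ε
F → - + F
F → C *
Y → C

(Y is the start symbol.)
To compute FOLLOW(S), find every occurrence of S on a right-hand side N → α S β: add FIRST(β) \ {ε}, and if β is empty or nullable also add FOLLOW(N). Iterate to a fixed point.

In F → - S: S is at the end, add FOLLOW(F)

The FOLLOW sets referred to above (computed the same way, to a fixed point):
  FOLLOW(F) = { $ }

Taking the union: FOLLOW(S) = { $ }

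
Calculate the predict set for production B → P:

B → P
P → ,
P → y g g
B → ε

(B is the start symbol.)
PREDICT(B → P) = (FIRST(RHS) \ {ε}) ∪ (FOLLOW(B) if ε ∈ FIRST(RHS), i.e. RHS ⇒* ε)
FIRST(P) = { ',', 'y' }
FIRST(P) = { ',', 'y' }
ε ∉ FIRST(P), so FOLLOW(B) is not added.
PREDICT(B → P) = { ',', 'y' }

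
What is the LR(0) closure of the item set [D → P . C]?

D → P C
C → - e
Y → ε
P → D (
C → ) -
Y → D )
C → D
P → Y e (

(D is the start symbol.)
To compute CLOSURE, for each item [A → α.Bβ] where B is a non-terminal, add [B → .γ] for all productions B → γ; repeat for the newly added items until nothing changes.

Start with: [D → P . C]
  [D → P . C] has the dot before C: add [C → . - e], [C → . ) -], [C → . D]
  [C → . D] has the dot before D: add [D → . P C]
  [D → . P C] has the dot before P: add [P → . D (], [P → . Y e (]
  [P → . Y e (] has the dot before Y: add [Y → .], [Y → . D )]
No further items can be added.

CLOSURE = { [C → . ) -], [C → . - e], [C → . D], [D → . P C], [D → P . C], [P → . D (], [P → . Y e (], [Y → . D )], [Y → .] }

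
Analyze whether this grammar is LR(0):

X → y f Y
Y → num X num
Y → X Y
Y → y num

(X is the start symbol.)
Yes, the grammar is LR(0)

Augment with X' → X and build the canonical LR(0) collection (I0 = CLOSURE({[X' → . X]}), then GOTO on every symbol after a dot until no new states appear). It has 12 states:
  I0: { [X → . y f Y], [X' → . X] }  — shift
  I1: { [X' → X .] }  — accept
  I2: { [X → y . f Y] }  — shift
  I3: { [X → . y f Y], [X → y f . Y], [Y → . X Y], [Y → . num X num], [Y → . y num] }  — shift
  I4: { [X → . y f Y], [Y → . X Y], [Y → . num X num], [Y → . y num], [Y → X . Y] }  — shift
  I5: { [X → y f Y .] }  — reduce
  I6: { [X → . y f Y], [Y → num . X num] }  — shift
  I7: { [X → y . f Y], [Y → y . num] }  — shift
  I8: { [Y → y num .] }  — reduce
  I9: { [Y → num X . num] }  — shift
  I10: { [Y → num X num .] }  — reduce
  I11: { [Y → X Y .] }  — reduce

Every state is either a pure shift/goto state or contains exactly one complete item and nothing to shift — no conflicts. The grammar is LR(0).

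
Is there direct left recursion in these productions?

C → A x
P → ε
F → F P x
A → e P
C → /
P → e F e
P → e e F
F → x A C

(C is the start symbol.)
Yes, F is left-recursive

C → A x: starts with A
P → ε: starts with ε
F → F P x: LEFT RECURSIVE (starts with F)
A → e P: starts with e
C → /: starts with '/'
P → e F e: starts with e
P → e e F: starts with e
F → x A C: starts with x

The grammar has direct left recursion on: F.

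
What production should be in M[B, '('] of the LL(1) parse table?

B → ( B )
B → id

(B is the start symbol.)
B → ( B )

To find M[B, '('], we find productions for B where '(' is in the predict set (PREDICT(N → α) = (FIRST(α) \ {ε}) ∪ (FOLLOW(N) if α ⇒* ε)).

B → ( B ): PREDICT = { '(' }
  '(' is in predict set, so this production goes in M[B, '(']
B → id: PREDICT = { 'id' }

M[B, '('] = B → ( B )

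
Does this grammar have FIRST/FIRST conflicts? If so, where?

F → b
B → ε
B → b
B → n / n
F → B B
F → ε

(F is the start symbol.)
A FIRST/FIRST conflict occurs when two productions N → α and N → β for the same non-terminal have FIRST(α) ∩ FIRST(β) ≠ ∅ (with ε ∈ FIRST of a nullable right-hand side, so two nullable alternatives also conflict).

FIRST sets of the non-terminals at (or reachable through a nullable prefix from) the front of some alternative:
  FIRST(B) = { 'b', 'n', ε }

Productions for F:
  F → b: FIRST = { 'b' }
  F → B B: FIRST = { 'b', 'n', ε }
  F → ε: FIRST = { ε }
Productions for B:
  B → ε: FIRST = { ε }
  B → b: FIRST = { 'b' }
  B → n / n: FIRST = { 'n' }

Conflict for F: F → b and F → B B
  Overlap: { 'b' }
Conflict for F: F → B B and F → ε
  Overlap: { ε }

Answer: Yes. F → b / F → B B on { 'b' }; F → B B / F → ε on { ε }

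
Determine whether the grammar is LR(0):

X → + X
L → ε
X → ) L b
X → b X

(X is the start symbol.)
Yes, the grammar is LR(0)

A grammar is LR(0) if no state in the canonical LR(0) collection has:
  - both a shift item (dot before a terminal) and a complete item (shift-reduce conflict), or
  - two or more complete items (reduce-reduce conflict; the accept item [X' → X .] counts as a complete item here).

Augment with X' → X and build the canonical LR(0) collection (I0 = CLOSURE({[X' → . X]}), then GOTO on every symbol after a dot until no new states appear). It has 9 states:
  I0: { [X → . ) L b], [X → . + X], [X → . b X], [X' → . X] }  — shift
  I1: { [L → .], [X → ) . L b] }  — reduce
  I2: { [X → + . X], [X → . ) L b], [X → . + X], [X → . b X] }  — shift
  I3: { [X' → X .] }  — accept
  I4: { [X → . ) L b], [X → . + X], [X → . b X], [X → b . X] }  — shift
  I5: { [X → b X .] }  — reduce
  I6: { [X → + X .] }  — reduce
  I7: { [X → ) L . b] }  — shift
  I8: { [X → ) L b .] }  — reduce

Every state is either a pure shift/goto state or contains exactly one complete item and nothing to shift — no conflicts. The grammar is LR(0).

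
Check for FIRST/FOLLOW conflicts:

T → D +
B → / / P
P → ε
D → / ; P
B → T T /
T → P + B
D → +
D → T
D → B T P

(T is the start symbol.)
A FIRST/FOLLOW conflict occurs when a non-terminal N has a nullable alternative N → β (β ⇒* ε) and another alternative N → α with FIRST(α) ∩ FOLLOW(N) ≠ ∅: on such a lookahead the parser cannot decide between expanding α and letting N vanish via β.

Nullable non-terminals: P.
P has a nullable alternative but only one production, so nothing to check.

B, D, T have no nullable alternative, so no FIRST/FOLLOW check is needed there.

No FIRST/FOLLOW conflicts found.

Answer: No FIRST/FOLLOW conflicts.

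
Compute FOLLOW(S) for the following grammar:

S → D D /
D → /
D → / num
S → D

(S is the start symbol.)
S is the start symbol, so $ ∈ FOLLOW(S).
S does not occur on any right-hand side.

Taking the union: FOLLOW(S) = { $ }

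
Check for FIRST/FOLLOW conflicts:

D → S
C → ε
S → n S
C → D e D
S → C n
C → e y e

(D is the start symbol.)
Yes. C → D e D with FOLLOW(C) on { 'n' }

A FIRST/FOLLOW conflict occurs when a non-terminal N has a nullable alternative N → β (β ⇒* ε) and another alternative N → α with FIRST(α) ∩ FOLLOW(N) ≠ ∅: on such a lookahead the parser cannot decide between expanding α and letting N vanish via β.

Nullable non-terminals: C.
FIRST sets used below: FIRST(D) = { 'e', 'n' }

C: nullable alternative(s) C → ε; FOLLOW(C) = { 'n' }
  C → ε: FIRST \ {ε} = { } — this is the only nullable alternative, skip
  C → D e D: FIRST \ {ε} = { 'e', 'n' } — overlaps FOLLOW(C) on { 'n' }: CONFLICT
  C → e y e: FIRST \ {ε} = { 'e' } — disjoint from FOLLOW(C)

D, S have no nullable alternative, so no FIRST/FOLLOW check is needed there.

So the grammar has 1 FIRST/FOLLOW conflict (marked CONFLICT above).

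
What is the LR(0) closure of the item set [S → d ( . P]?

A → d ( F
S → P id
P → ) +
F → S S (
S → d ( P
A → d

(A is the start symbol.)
Start with: [S → d ( . P]
  [S → d ( . P] has the dot before P: add [P → . ) +]
No further items can be added.

CLOSURE = { [P → . ) +], [S → d ( . P] }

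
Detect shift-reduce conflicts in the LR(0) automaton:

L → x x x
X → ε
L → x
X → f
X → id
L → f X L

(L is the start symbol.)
Yes — I2: [X → .] vs [X → . f]; I3: [L → x .] vs [L → x . x x]

Augment with L' → L and build the canonical LR(0) collection (I0 = CLOSURE({[L' → . L]}), then GOTO on every symbol after a dot until no new states appear). It has 10 states:
  I0: { [L → . f X L], [L → . x x x], [L → . x], [L' → . L] }  — shift
  I1: { [L' → L .] }  — accept
  I2: { [L → f . X L], [X → . f], [X → . id], [X → .] }  — shift, reduce
  I3: { [L → x . x x], [L → x .] }  — shift, reduce
  I4: { [L → x x . x] }  — shift
  I5: { [L → x x x .] }  — reduce
  I6: { [L → . f X L], [L → . x x x], [L → . x], [L → f X . L] }  — shift
  I7: { [X → f .] }  — reduce
  I8: { [X → id .] }  — reduce
  I9: { [L → f X L .] }  — reduce

I2 contains reduce item [X → .] and shift items [X → . f], [X → . id] — shift-reduce conflict.
I3 contains reduce item [L → x .] and shift item [L → x . x x] — shift-reduce conflict.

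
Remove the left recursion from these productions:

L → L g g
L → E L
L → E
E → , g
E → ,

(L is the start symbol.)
L → E L L'
L → E L'
L' → g g L'
L' → ε
E → , g
E → ,

L is directly left-recursive. The standard transformation for
  A → A α₁ | ... | A α_m | β₁ | ... | β_n
is
  A  → β₁ A' | ... | β_n A'
  A' → α₁ A' | ... | α_m A' | ε

L → E L becomes L → E L L'
L → E becomes L → E L'
L → L g g becomes L' → g g L'
Add L' → ε

Productions for other non-terminals are unchanged:
  E → , g
  E → ,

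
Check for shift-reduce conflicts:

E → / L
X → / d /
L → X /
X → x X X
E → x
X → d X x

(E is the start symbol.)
No shift-reduce conflicts

A shift-reduce conflict occurs when an LR(0) state has both:
  - a complete (reduce) item [A → α .] (dot at the end), and
  - a shift item [B → β . c γ] (dot before a terminal).

Augment with E' → E and build the canonical LR(0) collection (I0 = CLOSURE({[E' → . E]}), then GOTO on every symbol after a dot until no new states appear). It has 16 states:
  I0: { [E → . / L], [E → . x], [E' → . E] }  — shift
  I1: { [E → / . L], [L → . X /], [X → . / d /], [X → . d X x], [X → . x X X] }  — shift
  I2: { [E' → E .] }  — accept
  I3: { [E → x .] }  — reduce
  I4: { [X → / . d /] }  — shift
  I5: { [E → / L .] }  — reduce
  I6: { [L → X . /] }  — shift
  I7: { [X → . / d /], [X → . d X x], [X → . x X X], [X → d . X x] }  — shift
  I8: { [X → . / d /], [X → . d X x], [X → . x X X], [X → x . X X] }  — shift
  I9: { [X → . / d /], [X → . d X x], [X → . x X X], [X → x X . X] }  — shift
  I10: { [X → x X X .] }  — reduce
  I11: { [X → d X . x] }  — shift
  I12: { [X → d X x .] }  — reduce
  I13: { [L → X / .] }  — reduce
  I14: { [X → / d . /] }  — shift
  I15: { [X → / d / .] }  — reduce

No state contains both a complete item and a shift item.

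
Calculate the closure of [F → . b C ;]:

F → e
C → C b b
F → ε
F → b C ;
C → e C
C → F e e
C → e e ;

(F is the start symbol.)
To compute CLOSURE, for each item [A → α.Bβ] where B is a non-terminal, add [B → .γ] for all productions B → γ; repeat for the newly added items until nothing changes.

Start with: [F → . b C ;]
The dot precedes the terminal b, so nothing is added.

CLOSURE = { [F → . b C ;] }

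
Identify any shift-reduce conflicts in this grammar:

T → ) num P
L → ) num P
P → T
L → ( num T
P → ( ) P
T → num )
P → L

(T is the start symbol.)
No shift-reduce conflicts

A shift-reduce conflict occurs when an LR(0) state has both:
  - a complete (reduce) item [A → α .] (dot at the end), and
  - a shift item [B → β . c γ] (dot before a terminal).

Augment with T' → T and build the canonical LR(0) collection (I0 = CLOSURE({[T' → . T]}), then GOTO on every symbol after a dot until no new states appear). It has 17 states:
  I0: { [T → . ) num P], [T → . num )], [T' → . T] }  — shift
  I1: { [T → ) . num P] }  — shift
  I2: { [T' → T .] }  — accept
  I3: { [T → num . )] }  — shift
  I4: { [T → num ) .] }  — reduce
  I5: { [L → . ( num T], [L → . ) num P], [P → . ( ) P], [P → . L], [P → . T], [T → ) num . P], [T → . ) num P], [T → . num )] }  — shift
  I6: { [L → ( . num T], [P → ( . ) P] }  — shift
  I7: { [L → ) . num P], [T → ) . num P] }  — shift
  I8: { [P → L .] }  — reduce
  I9: { [T → ) num P .] }  — reduce
  I10: { [P → T .] }  — reduce
  I11: { [L → ) num . P], [L → . ( num T], [L → . ) num P], [P → . ( ) P], [P → . L], [P → . T], [T → ) num . P], [T → . ) num P], [T → . num )] }  — shift
  I12: { [L → ) num P .], [T → ) num P .] }  — 2 reduces
  I13: { [L → . ( num T], [L → . ) num P], [P → ( ) . P], [P → . ( ) P], [P → . L], [P → . T], [T → . ) num P], [T → . num )] }  — shift
  I14: { [L → ( num . T], [T → . ) num P], [T → . num )] }  — shift
  I15: { [L → ( num T .] }  — reduce
  I16: { [P → ( ) P .] }  — reduce

No state contains both a complete item and a shift item.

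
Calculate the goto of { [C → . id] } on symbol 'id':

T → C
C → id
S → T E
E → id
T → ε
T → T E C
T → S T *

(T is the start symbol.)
GOTO(I, 'id') = CLOSURE({ [A → αX.β] : [A → α.Xβ] ∈ I, X = 'id' })

Items with dot before 'id', with the dot advanced:
  [C → . id] → [C → id .]
Closure adds nothing (no advanced item has the dot before a non-terminal).

GOTO = { [C → id .] }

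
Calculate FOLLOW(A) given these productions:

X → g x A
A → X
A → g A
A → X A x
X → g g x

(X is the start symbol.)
{ $, 'g', 'x' }

To compute FOLLOW(A), find every occurrence of A on a right-hand side N → α A β: add FIRST(β) \ {ε}, and if β is empty or nullable also add FOLLOW(N). Iterate to a fixed point.

In X → g x A: A is at the end, add FOLLOW(X)
In A → g A: A is at the end; this adds FOLLOW(A) to itself — nothing new
In A → X A x: A is followed by x, add FIRST(x) \ {ε} = { 'x' }

The FOLLOW sets referred to above (computed the same way, to a fixed point):
  FOLLOW(X) = { $, 'g', 'x' }

Taking the union: FOLLOW(A) = { $, 'g', 'x' }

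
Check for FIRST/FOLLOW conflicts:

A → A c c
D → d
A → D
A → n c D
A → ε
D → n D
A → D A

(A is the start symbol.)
Nullable non-terminals: A.
FIRST sets used below: FIRST(A) = { 'c', 'd', 'n', ε }, FIRST(D) = { 'd', 'n' }

A: nullable alternative(s) A → ε; FOLLOW(A) = { $, 'c' }
  A → A c c: FIRST \ {ε} = { 'c', 'd', 'n' } — overlaps FOLLOW(A) on { 'c' }: CONFLICT
  A → D: FIRST \ {ε} = { 'd', 'n' } — disjoint from FOLLOW(A)
  A → n c D: FIRST \ {ε} = { 'n' } — disjoint from FOLLOW(A)
  A → ε: FIRST \ {ε} = { } — this is the only nullable alternative, skip
  A → D A: FIRST \ {ε} = { 'd', 'n' } — disjoint from FOLLOW(A)

D has no nullable alternative, so no FIRST/FOLLOW check is needed there.

So the grammar has 1 FIRST/FOLLOW conflict (marked CONFLICT above).

Answer: Yes. A → A c c with FOLLOW(A) on { 'c' }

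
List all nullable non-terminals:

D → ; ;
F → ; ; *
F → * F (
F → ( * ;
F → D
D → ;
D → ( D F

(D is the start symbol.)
None

A non-terminal is nullable if it can derive ε (the empty string): either it has an ε-production, or it has a production whose right-hand side consists entirely of nullable non-terminals.

There are no ε-productions, so no non-terminal can derive ε.
No non-terminals are nullable.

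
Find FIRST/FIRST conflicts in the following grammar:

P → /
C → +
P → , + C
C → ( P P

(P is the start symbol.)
Productions for P:
  P → /: FIRST = { '/' }
  P → , + C: FIRST = { ',' }
Productions for C:
  C → +: FIRST = { '+' }
  C → ( P P: FIRST = { '(' }

All alternatives of each non-terminal have pairwise disjoint FIRST sets.

Answer: No FIRST/FIRST conflicts.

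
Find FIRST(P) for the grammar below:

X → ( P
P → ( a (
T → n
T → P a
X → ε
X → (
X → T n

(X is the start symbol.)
To compute FIRST(P), examine every production with P on the left-hand side, reading each right-hand side left to right until a non-nullable symbol is reached.

From P → ( a (:
  - '(' is a terminal: add '(' and stop

Collecting: FIRST(P) = { '(' }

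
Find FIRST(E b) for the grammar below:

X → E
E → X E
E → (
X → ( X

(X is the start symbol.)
FIRST sets of the non-terminals involved (from the grammar, by fixed-point iteration):
  FIRST(E) = { '(' }

To compute FIRST(E b), process the symbols left to right:
Symbol E is a non-terminal. Add FIRST(E) \ {ε} = { '(' }
E is not nullable (ε ∉ FIRST(E)), so stop here.
FIRST(E b) = { '(' }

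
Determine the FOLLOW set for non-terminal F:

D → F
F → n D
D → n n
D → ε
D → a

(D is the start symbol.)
{ $ }

To compute FOLLOW(F), find every occurrence of F on a right-hand side N → α F β: add FIRST(β) \ {ε}, and if β is empty or nullable also add FOLLOW(N). Iterate to a fixed point.

In D → F: F is at the end, add FOLLOW(D)

The FOLLOW sets referred to above (computed the same way, to a fixed point):
  FOLLOW(D) = { $ }

Taking the union: FOLLOW(F) = { $ }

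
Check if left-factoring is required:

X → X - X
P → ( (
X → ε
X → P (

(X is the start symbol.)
No, left-factoring is not needed

Left-factoring is needed when two productions for the same non-terminal
share a common prefix on the right-hand side.

Productions for X:
  X → X - X
  X → ε
  X → P (

No common prefixes found.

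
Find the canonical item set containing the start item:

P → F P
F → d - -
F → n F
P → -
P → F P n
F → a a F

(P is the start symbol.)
{ [F → . a a F], [F → . d - -], [F → . n F], [P → . -], [P → . F P n], [P → . F P], [P' → . P] }

First, augment the grammar with P' → P
I₀ = CLOSURE({ [P' → . P] }):
  [P' → . P] has the dot before P: add [P → . F P], [P → . -], [P → . F P n]
  [P → . F P] has the dot before F: add [F → . d - -], [F → . n F], [F → . a a F]
No further items can be added.

I₀ = { [F → . a a F], [F → . d - -], [F → . n F], [P → . -], [P → . F P n], [P → . F P], [P' → . P] }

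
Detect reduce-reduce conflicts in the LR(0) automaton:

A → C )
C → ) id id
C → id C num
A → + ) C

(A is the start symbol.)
A reduce-reduce conflict occurs when an LR(0) state has two complete items [A → α .] and [B → β .] — both call for a reduction, and with no lookahead the parser cannot choose between them.

Augment with A' → A and build the canonical LR(0) collection (I0 = CLOSURE({[A' → . A]}), then GOTO on every symbol after a dot until no new states appear). It has 13 states:
  I0: { [A → . + ) C], [A → . C )], [A' → . A], [C → . ) id id], [C → . id C num] }  — shift
  I1: { [C → ) . id id] }  — shift
  I2: { [A → + . ) C] }  — shift
  I3: { [A' → A .] }  — accept
  I4: { [A → C . )] }  — shift
  I5: { [C → . ) id id], [C → . id C num], [C → id . C num] }  — shift
  I6: { [C → id C . num] }  — shift
  I7: { [C → id C num .] }  — reduce
  I8: { [A → C ) .] }  — reduce
  I9: { [A → + ) . C], [C → . ) id id], [C → . id C num] }  — shift
  I10: { [A → + ) C .] }  — reduce
  I11: { [C → ) id . id] }  — shift
  I12: { [C → ) id id .] }  — reduce

No state contains more than one complete item.

Answer: No reduce-reduce conflicts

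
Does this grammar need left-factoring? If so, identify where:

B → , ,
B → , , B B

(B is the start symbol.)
Left-factoring is needed when two productions for the same non-terminal
share a common prefix on the right-hand side.

Productions for B:
  B → , ,
  B → , , B B

Found common prefix ', ,' in productions for B

Answer: Yes, B has productions with common prefix ', ,'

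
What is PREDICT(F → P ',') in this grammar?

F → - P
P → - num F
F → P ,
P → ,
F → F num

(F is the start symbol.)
PREDICT(F → P ',') = (FIRST(RHS) \ {ε}) ∪ (FOLLOW(F) if ε ∈ FIRST(RHS), i.e. RHS ⇒* ε)
FIRST(P) = { ',', '-' }
FIRST(P ',') = { ',', '-' }
ε ∉ FIRST(P ','), so FOLLOW(F) is not added.
PREDICT(F → P ',') = { ',', '-' }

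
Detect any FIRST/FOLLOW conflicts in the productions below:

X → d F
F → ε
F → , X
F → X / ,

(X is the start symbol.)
A FIRST/FOLLOW conflict occurs when a non-terminal N has a nullable alternative N → β (β ⇒* ε) and another alternative N → α with FIRST(α) ∩ FOLLOW(N) ≠ ∅: on such a lookahead the parser cannot decide between expanding α and letting N vanish via β.

Nullable non-terminals: F.
FIRST sets used below: FIRST(X) = { 'd' }

F: nullable alternative(s) F → ε; FOLLOW(F) = { $, '/' }
  F → ε: FIRST \ {ε} = { } — this is the only nullable alternative, skip
  F → , X: FIRST \ {ε} = { ',' } — disjoint from FOLLOW(F)
  F → X / ,: FIRST \ {ε} = { 'd' } — disjoint from FOLLOW(F)

X has no nullable alternative, so no FIRST/FOLLOW check is needed there.

No FIRST/FOLLOW conflicts found.

Answer: No FIRST/FOLLOW conflicts.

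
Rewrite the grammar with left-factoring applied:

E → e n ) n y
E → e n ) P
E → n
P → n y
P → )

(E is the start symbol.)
E → e n ) E'
E' → n y
E' → P
E → n
P → n y
P → )

Left-factoring transforms A → αβ₁ | αβ₂ into A → αA' and A' → β₁ | β₂
(α is the longest common prefix among the alternatives). Repeat until
no nonterminal has two alternatives with a common prefix.

Round 1: E has alternatives sharing prefix 'e n )'. Introduce E': E → e n ) E'
  Add: E' → n y
  Add: E' → P

No remaining common prefixes — done.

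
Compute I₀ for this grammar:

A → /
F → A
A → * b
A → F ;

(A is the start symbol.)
First, augment the grammar with A' → A
I₀ = CLOSURE({ [A' → . A] }):
  [A' → . A] has the dot before A: add [A → . /], [A → . * b], [A → . F ;]
  [A → . F ;] has the dot before F: add [F → . A]
No further items can be added.

I₀ = { [A → . * b], [A → . /], [A → . F ;], [A' → . A], [F → . A] }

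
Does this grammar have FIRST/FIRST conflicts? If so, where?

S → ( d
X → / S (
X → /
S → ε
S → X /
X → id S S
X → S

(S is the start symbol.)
A FIRST/FIRST conflict occurs when two productions N → α and N → β for the same non-terminal have FIRST(α) ∩ FIRST(β) ≠ ∅ (with ε ∈ FIRST of a nullable right-hand side, so two nullable alternatives also conflict).

FIRST sets of the non-terminals at (or reachable through a nullable prefix from) the front of some alternative:
  FIRST(X) = { '(', '/', 'id', ε }
  FIRST(S) = { '(', '/', 'id', ε }

Productions for S:
  S → ( d: FIRST = { '(' }
  S → ε: FIRST = { ε }
  S → X /: FIRST = { '(', '/', 'id' }
Productions for X:
  X → / S (: FIRST = { '/' }
  X → /: FIRST = { '/' }
  X → id S S: FIRST = { 'id' }
  X → S: FIRST = { '(', '/', 'id', ε }

Conflict for S: S → ( d and S → X /
  Overlap: { '(' }
Conflict for X: X → / S ( and X → /
  Overlap: { '/' }
Conflict for X: X → / S ( and X → S
  Overlap: { '/' }
Conflict for X: X → / and X → S
  Overlap: { '/' }
Conflict for X: X → id S S and X → S
  Overlap: { 'id' }

Answer: Yes. S → '(' d / S → X '/' on { '(' }; X → '/' S '(' / X → '/' on { '/' }; X → '/' S '(' / X → S on { '/' }; X → '/' / X → S on { '/' }; X → id S S / X → S on { 'id' }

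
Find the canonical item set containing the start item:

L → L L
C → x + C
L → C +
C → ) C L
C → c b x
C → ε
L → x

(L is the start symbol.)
{ [C → . ) C L], [C → . c b x], [C → . x + C], [C → .], [L → . C +], [L → . L L], [L → . x], [L' → . L] }

First, augment the grammar with L' → L
I₀ = CLOSURE({ [L' → . L] }):
  [L' → . L] has the dot before L: add [L → . L L], [L → . C +], [L → . x]
  [L → . C +] has the dot before C: add [C → . x + C], [C → . ) C L], [C → . c b x], [C → .]
No further items can be added.

I₀ = { [C → . ) C L], [C → . c b x], [C → . x + C], [C → .], [L → . C +], [L → . L L], [L → . x], [L' → . L] }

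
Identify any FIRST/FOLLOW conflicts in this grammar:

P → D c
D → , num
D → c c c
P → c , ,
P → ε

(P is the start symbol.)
A FIRST/FOLLOW conflict occurs when a non-terminal N has a nullable alternative N → β (β ⇒* ε) and another alternative N → α with FIRST(α) ∩ FOLLOW(N) ≠ ∅: on such a lookahead the parser cannot decide between expanding α and letting N vanish via β.

Nullable non-terminals: P.
FIRST sets used below: FIRST(D) = { ',', 'c' }

P: nullable alternative(s) P → ε; FOLLOW(P) = { $ }
  P → D c: FIRST \ {ε} = { ',', 'c' } — disjoint from FOLLOW(P)
  P → c , ,: FIRST \ {ε} = { 'c' } — disjoint from FOLLOW(P)
  P → ε: FIRST \ {ε} = { } — this is the only nullable alternative, skip

D has no nullable alternative, so no FIRST/FOLLOW check is needed there.

No FIRST/FOLLOW conflicts found.

Answer: No FIRST/FOLLOW conflicts.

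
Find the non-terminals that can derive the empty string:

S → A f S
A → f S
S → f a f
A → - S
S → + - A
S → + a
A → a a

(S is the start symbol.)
A non-terminal is nullable if it can derive ε (the empty string): either it has an ε-production, or it has a production whose right-hand side consists entirely of nullable non-terminals.

There are no ε-productions, so no non-terminal can derive ε.
No non-terminals are nullable.

Answer: None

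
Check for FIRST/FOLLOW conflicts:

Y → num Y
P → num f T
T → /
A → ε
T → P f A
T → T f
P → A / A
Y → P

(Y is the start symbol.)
No FIRST/FOLLOW conflicts.

A FIRST/FOLLOW conflict occurs when a non-terminal N has a nullable alternative N → β (β ⇒* ε) and another alternative N → α with FIRST(α) ∩ FOLLOW(N) ≠ ∅: on such a lookahead the parser cannot decide between expanding α and letting N vanish via β.

Nullable non-terminals: A.
A has a nullable alternative but only one production, so nothing to check.

P, T, Y have no nullable alternative, so no FIRST/FOLLOW check is needed there.

No FIRST/FOLLOW conflicts found.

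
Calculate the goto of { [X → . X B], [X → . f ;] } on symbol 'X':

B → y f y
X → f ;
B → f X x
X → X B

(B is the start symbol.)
{ [B → . f X x], [B → . y f y], [X → X . B] }

GOTO(I, 'X') = CLOSURE({ [A → αX.β] : [A → α.Xβ] ∈ I, X = 'X' })

Items with dot before 'X', with the dot advanced:
  [X → . X B] → [X → X . B]
Closure of the advanced items:
  [X → X . B] has the dot before B: add [B → . y f y], [B → . f X x]

GOTO = { [B → . f X x], [B → . y f y], [X → X . B] }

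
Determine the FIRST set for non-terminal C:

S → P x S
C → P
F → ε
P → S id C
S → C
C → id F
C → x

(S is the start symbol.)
To compute FIRST(C), examine every production with C on the left-hand side, reading each right-hand side left to right until a non-nullable symbol is reached.

FIRST sets of the other non-terminals involved (by the same procedure, iterated to a fixed point):
  FIRST(P) = { 'id', 'x' }

From C → P:
  - P is a non-terminal: add FIRST(P) \ {ε} = { 'id', 'x' }
    P is not nullable, so stop
From C → id F:
  - id is a terminal: add 'id' and stop
From C → x:
  - x is a terminal: add 'x' and stop

Collecting: FIRST(C) = { 'id', 'x' }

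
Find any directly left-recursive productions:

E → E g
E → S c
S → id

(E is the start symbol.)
Yes, E is left-recursive

Direct left recursion occurs when N → N α for some non-terminal N (the right-hand side begins with the left-hand side itself).

E → E g: LEFT RECURSIVE (starts with E)
E → S c: starts with S
S → id: starts with id

The grammar has direct left recursion on: E.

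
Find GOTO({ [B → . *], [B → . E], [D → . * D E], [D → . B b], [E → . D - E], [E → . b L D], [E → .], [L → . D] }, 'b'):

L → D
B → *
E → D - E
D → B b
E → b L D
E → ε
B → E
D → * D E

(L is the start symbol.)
GOTO(I, 'b') = CLOSURE({ [A → αX.β] : [A → α.Xβ] ∈ I, X = 'b' })

Items with dot before 'b', with the dot advanced:
  [E → . b L D] → [E → b . L D]
Closure of the advanced items:
  [E → b . L D] has the dot before L: add [L → . D]
  [L → . D] has the dot before D: add [D → . B b], [D → . * D E]
  [D → . B b] has the dot before B: add [B → . *], [B → . E]
  [B → . E] has the dot before E: add [E → . D - E], [E → . b L D], [E → .]

GOTO = { [B → . *], [B → . E], [D → . * D E], [D → . B b], [E → . D - E], [E → . b L D], [E → .], [E → b . L D], [L → . D] }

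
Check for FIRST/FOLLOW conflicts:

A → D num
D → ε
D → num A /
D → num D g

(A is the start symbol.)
Yes. D → num A '/' with FOLLOW(D) on { 'num' }; D → num D g with FOLLOW(D) on { 'num' }

A FIRST/FOLLOW conflict occurs when a non-terminal N has a nullable alternative N → β (β ⇒* ε) and another alternative N → α with FIRST(α) ∩ FOLLOW(N) ≠ ∅: on such a lookahead the parser cannot decide between expanding α and letting N vanish via β.

Nullable non-terminals: D.

D: nullable alternative(s) D → ε; FOLLOW(D) = { 'g', 'num' }
  D → ε: FIRST \ {ε} = { } — this is the only nullable alternative, skip
  D → num A /: FIRST \ {ε} = { 'num' } — overlaps FOLLOW(D) on { 'num' }: CONFLICT
  D → num D g: FIRST \ {ε} = { 'num' } — overlaps FOLLOW(D) on { 'num' }: CONFLICT

A has no nullable alternative, so no FIRST/FOLLOW check is needed there.

So the grammar has 2 FIRST/FOLLOW conflicts (marked CONFLICT above).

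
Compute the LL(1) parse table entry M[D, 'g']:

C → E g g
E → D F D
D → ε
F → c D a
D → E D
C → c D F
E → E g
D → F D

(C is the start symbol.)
To find M[D, 'g'], we find productions for D where 'g' is in the predict set (PREDICT(N → α) = (FIRST(α) \ {ε}) ∪ (FOLLOW(N) if α ⇒* ε)).

Relevant sets:
  FIRST(E) = { 'c' }
  FIRST(F) = { 'c' }
  FOLLOW(D) = { 'a', 'c', 'g' }

D → ε: PREDICT = { 'a', 'c', 'g' }
  'g' is in predict set, so this production goes in M[D, 'g']
D → E D: PREDICT = { 'c' }
D → F D: PREDICT = { 'c' }

M[D, 'g'] = D → ε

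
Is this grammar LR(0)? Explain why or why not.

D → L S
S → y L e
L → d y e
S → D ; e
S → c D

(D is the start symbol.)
Yes, the grammar is LR(0)

A grammar is LR(0) if no state in the canonical LR(0) collection has:
  - both a shift item (dot before a terminal) and a complete item (shift-reduce conflict), or
  - two or more complete items (reduce-reduce conflict; the accept item [D' → D .] counts as a complete item here).

Augment with D' → D and build the canonical LR(0) collection (I0 = CLOSURE({[D' → . D]}), then GOTO on every symbol after a dot until no new states appear). It has 15 states:
  I0: { [D → . L S], [D' → . D], [L → . d y e] }  — shift
  I1: { [D' → D .] }  — accept
  I2: { [D → . L S], [D → L . S], [L → . d y e], [S → . D ; e], [S → . c D], [S → . y L e] }  — shift
  I3: { [L → d . y e] }  — shift
  I4: { [L → d y . e] }  — shift
  I5: { [L → d y e .] }  — reduce
  I6: { [S → D . ; e] }  — shift
  I7: { [D → L S .] }  — reduce
  I8: { [D → . L S], [L → . d y e], [S → c . D] }  — shift
  I9: { [L → . d y e], [S → y . L e] }  — shift
  I10: { [S → y L . e] }  — shift
  I11: { [S → y L e .] }  — reduce
  I12: { [S → c D .] }  — reduce
  I13: { [S → D ; . e] }  — shift
  I14: { [S → D ; e .] }  — reduce

Every state is either a pure shift/goto state or contains exactly one complete item and nothing to shift — no conflicts. The grammar is LR(0).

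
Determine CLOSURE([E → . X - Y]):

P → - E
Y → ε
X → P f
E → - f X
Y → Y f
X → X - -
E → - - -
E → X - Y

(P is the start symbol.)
{ [E → . X - Y], [P → . - E], [X → . P f], [X → . X - -] }

To compute CLOSURE, for each item [A → α.Bβ] where B is a non-terminal, add [B → .γ] for all productions B → γ; repeat for the newly added items until nothing changes.

Start with: [E → . X - Y]
  [E → . X - Y] has the dot before X: add [X → . P f], [X → . X - -]
  [X → . P f] has the dot before P: add [P → . - E]
No further items can be added.

CLOSURE = { [E → . X - Y], [P → . - E], [X → . P f], [X → . X - -] }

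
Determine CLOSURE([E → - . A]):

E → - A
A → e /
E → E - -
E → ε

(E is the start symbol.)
{ [A → . e /], [E → - . A] }

To compute CLOSURE, for each item [A → α.Bβ] where B is a non-terminal, add [B → .γ] for all productions B → γ; repeat for the newly added items until nothing changes.

Start with: [E → - . A]
  [E → - . A] has the dot before A: add [A → . e /]
No further items can be added.

CLOSURE = { [A → . e /], [E → - . A] }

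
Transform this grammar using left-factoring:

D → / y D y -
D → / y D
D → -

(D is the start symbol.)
D → / y D D'
D' → y -
D' → ε
D → -

Left-factoring transforms A → αβ₁ | αβ₂ into A → αA' and A' → β₁ | β₂
(α is the longest common prefix among the alternatives). Repeat until
no nonterminal has two alternatives with a common prefix.

Round 1: D has alternatives sharing prefix '/ y D'. Introduce D': D → / y D D'
  Add: D' → y -
  Add: D' → ε

No remaining common prefixes — done.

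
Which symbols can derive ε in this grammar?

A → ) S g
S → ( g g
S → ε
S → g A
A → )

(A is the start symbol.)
A non-terminal is nullable if it can derive ε (the empty string): either it has an ε-production, or it has a production whose right-hand side consists entirely of nullable non-terminals.

ε-productions: S → ε
So S is immediately nullable.
No further non-terminal can be added: every production for the remaining non-terminals contains a terminal or a non-nullable non-terminal.
Nullable = { 'S' }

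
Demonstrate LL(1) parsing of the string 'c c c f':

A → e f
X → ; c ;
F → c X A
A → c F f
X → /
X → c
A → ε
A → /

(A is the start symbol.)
LL(1) parsing maintains a stack (initially the start symbol over $) and the input. At each step: if the stack top is a terminal, match it against the current input token; if it is a non-terminal N, replace it with the RHS of M[N, lookahead] (the unique production whose predict set contains the lookahead).

Stack is shown with the top on the left.

Stack      Input      Action
----------------------------
A $        c c c f $  output A → c F f
c F f $    c c c f $  match 'c'
F f $      c c f $    output F → c X A
c X A f $  c c f $    match 'c'
X A f $    c f $      output X → c
c A f $    c f $      match 'c'
A f $      f $        output A → ε
f $        f $        match 'f'
$          $          accept

The string is accepted.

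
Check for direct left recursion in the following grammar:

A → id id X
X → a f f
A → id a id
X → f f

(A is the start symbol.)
A → id id X: starts with id
X → a f f: starts with a
A → id a id: starts with id
X → f f: starts with f

No direct left recursion found.

Answer: No direct left recursion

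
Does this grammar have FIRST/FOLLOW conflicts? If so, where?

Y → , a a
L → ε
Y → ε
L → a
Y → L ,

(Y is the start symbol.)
No FIRST/FOLLOW conflicts.

A FIRST/FOLLOW conflict occurs when a non-terminal N has a nullable alternative N → β (β ⇒* ε) and another alternative N → α with FIRST(α) ∩ FOLLOW(N) ≠ ∅: on such a lookahead the parser cannot decide between expanding α and letting N vanish via β.

Nullable non-terminals: L, Y.
FIRST sets used below: FIRST(L) = { 'a', ε }

L: nullable alternative(s) L → ε; FOLLOW(L) = { ',' }
  L → ε: FIRST \ {ε} = { } — this is the only nullable alternative, skip
  L → a: FIRST \ {ε} = { 'a' } — disjoint from FOLLOW(L)

Y: nullable alternative(s) Y → ε; FOLLOW(Y) = { $ }
  Y → , a a: FIRST \ {ε} = { ',' } — disjoint from FOLLOW(Y)
  Y → ε: FIRST \ {ε} = { } — this is the only nullable alternative, skip
  Y → L ,: FIRST \ {ε} = { ',', 'a' } — disjoint from FOLLOW(Y)

No FIRST/FOLLOW conflicts found.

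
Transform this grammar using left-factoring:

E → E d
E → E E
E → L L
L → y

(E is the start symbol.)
Left-factoring transforms A → αβ₁ | αβ₂ into A → αA' and A' → β₁ | β₂
(α is the longest common prefix among the alternatives). Repeat until
no nonterminal has two alternatives with a common prefix.

Round 1: E has alternatives sharing prefix 'E'. Introduce E': E → E E'
  Add: E' → d
  Add: E' → E

No remaining common prefixes — done.

Resulting grammar:
E → E E'
E' → d
E' → E
E → L L
L → y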